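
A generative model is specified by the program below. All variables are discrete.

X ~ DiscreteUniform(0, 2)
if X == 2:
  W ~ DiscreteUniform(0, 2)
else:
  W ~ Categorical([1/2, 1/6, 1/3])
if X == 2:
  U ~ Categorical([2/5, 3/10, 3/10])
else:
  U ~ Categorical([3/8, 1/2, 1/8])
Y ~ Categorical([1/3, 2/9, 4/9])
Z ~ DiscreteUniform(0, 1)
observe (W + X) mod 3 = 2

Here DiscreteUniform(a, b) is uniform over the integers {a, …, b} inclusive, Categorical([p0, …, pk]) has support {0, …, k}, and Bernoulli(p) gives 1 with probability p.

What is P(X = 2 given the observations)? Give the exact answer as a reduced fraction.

Enumerate traces; 54 have nonzero weight after conditioning:
  (X=0, W=2, U=0, Y=0, Z=0) weight 1/144
  (X=0, W=2, U=0, Y=0, Z=1) weight 1/144
  (X=0, W=2, U=0, Y=1, Z=0) weight 1/216
  (X=0, W=2, U=0, Y=1, Z=1) weight 1/216
  (X=0, W=2, U=0, Y=2, Z=0) weight 1/108
  (X=0, W=2, U=0, Y=2, Z=1) weight 1/108
  (X=0, W=2, U=1, Y=0, Z=0) weight 1/108
  (X=0, W=2, U=1, Y=0, Z=1) weight 1/108
  (X=1, W=1, U=0, Y=0, Z=0) weight 1/288
  (X=2, W=0, U=0, Y=0, Z=0) weight 1/135
  … 44 more
Group by X:
  weight(X=0) = 1/9
  weight(X=1) = 1/18
  weight(X=2) = 1/9
Total weight = 1/9 + 1/18 + 1/9 = 5/18
P(X=0 | obs) = 1/9 / 5/18 = 2/5
P(X=1 | obs) = 1/18 / 5/18 = 1/5
P(X=2 | obs) = 1/9 / 5/18 = 2/5

P(X = 2 | obs) = 2/5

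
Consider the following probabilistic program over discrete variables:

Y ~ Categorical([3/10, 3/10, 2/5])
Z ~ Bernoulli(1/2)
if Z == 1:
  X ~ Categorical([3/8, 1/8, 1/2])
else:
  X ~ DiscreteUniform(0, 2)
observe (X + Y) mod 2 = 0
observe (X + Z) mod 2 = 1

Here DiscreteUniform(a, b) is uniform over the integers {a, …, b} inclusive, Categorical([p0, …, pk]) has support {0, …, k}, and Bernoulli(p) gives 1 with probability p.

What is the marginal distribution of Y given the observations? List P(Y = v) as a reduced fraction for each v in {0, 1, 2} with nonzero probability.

P(Y=0) = 7/19, P(Y=1) = 8/57, P(Y=2) = 28/57

Enumerate traces; 5 have nonzero weight after conditioning:
  (Y=0, Z=1, X=0) weight 9/160
  (Y=0, Z=1, X=2) weight 3/40
  (Y=1, Z=0, X=1) weight 1/20
  (Y=2, Z=1, X=0) weight 3/40
  (Y=2, Z=1, X=2) weight 1/10
Group by Y:
  weight(Y=0) = 21/160
  weight(Y=1) = 1/20
  weight(Y=2) = 7/40
Total weight = 21/160 + 1/20 + 7/40 = 57/160
P(Y=0 | obs) = 21/160 / 57/160 = 7/19
P(Y=1 | obs) = 1/20 / 57/160 = 8/57
P(Y=2 | obs) = 7/40 / 57/160 = 28/57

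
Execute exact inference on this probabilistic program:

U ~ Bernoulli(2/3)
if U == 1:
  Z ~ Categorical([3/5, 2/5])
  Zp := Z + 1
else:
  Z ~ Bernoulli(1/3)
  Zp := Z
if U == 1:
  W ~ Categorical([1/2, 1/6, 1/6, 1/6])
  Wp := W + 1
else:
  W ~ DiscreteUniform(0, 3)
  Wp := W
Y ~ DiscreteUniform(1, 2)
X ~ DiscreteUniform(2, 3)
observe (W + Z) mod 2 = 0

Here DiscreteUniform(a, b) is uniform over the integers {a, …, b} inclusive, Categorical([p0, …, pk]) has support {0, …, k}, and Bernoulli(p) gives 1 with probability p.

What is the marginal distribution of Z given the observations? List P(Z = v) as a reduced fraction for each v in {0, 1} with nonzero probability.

P(Z=0) = 34/47, P(Z=1) = 13/47

Enumerate traces; 32 have nonzero weight after conditioning:
  (U=0, Z=0, W=0, Y=1, X=2) weight 1/72
  (U=0, Z=0, W=0, Y=1, X=3) weight 1/72
  (U=0, Z=0, W=0, Y=2, X=2) weight 1/72
  (U=0, Z=0, W=0, Y=2, X=3) weight 1/72
  (U=0, Z=0, W=2, Y=1, X=2) weight 1/72
  (U=0, Z=0, W=2, Y=1, X=3) weight 1/72
  (U=0, Z=0, W=2, Y=2, X=2) weight 1/72
  (U=0, Z=0, W=2, Y=2, X=3) weight 1/72
  (U=0, Z=1, W=1, Y=1, X=2) weight 1/144
  … 23 more
Group by Z:
  weight(Z=0) = 17/45
  weight(Z=1) = 13/90
Total weight = 17/45 + 13/90 = 47/90
P(Z=0 | obs) = 17/45 / 47/90 = 34/47
P(Z=1 | obs) = 13/90 / 47/90 = 13/47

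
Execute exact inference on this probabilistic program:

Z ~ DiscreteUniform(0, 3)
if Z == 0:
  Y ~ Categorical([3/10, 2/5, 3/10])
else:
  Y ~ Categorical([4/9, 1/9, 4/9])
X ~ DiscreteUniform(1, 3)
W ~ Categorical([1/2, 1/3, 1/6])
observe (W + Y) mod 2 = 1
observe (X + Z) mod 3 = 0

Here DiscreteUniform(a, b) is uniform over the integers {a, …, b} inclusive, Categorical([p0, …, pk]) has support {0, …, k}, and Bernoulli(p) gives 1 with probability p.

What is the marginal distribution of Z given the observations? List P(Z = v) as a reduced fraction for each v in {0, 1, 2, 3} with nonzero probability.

P(Z=0) = 21/71, P(Z=1) = 50/213, P(Z=2) = 50/213, P(Z=3) = 50/213

Enumerate traces; 16 have nonzero weight after conditioning:
  (Z=0, Y=0, X=3, W=1) weight 1/120
  (Z=0, Y=1, X=3, W=0) weight 1/60
  (Z=0, Y=1, X=3, W=2) weight 1/180
  (Z=0, Y=2, X=3, W=1) weight 1/120
  (Z=1, Y=0, X=2, W=1) weight 1/81
  (Z=1, Y=1, X=2, W=0) weight 1/216
  (Z=1, Y=1, X=2, W=2) weight 1/648
  (Z=1, Y=2, X=2, W=1) weight 1/81
  (Z=2, Y=0, X=1, W=1) weight 1/81
  (Z=3, Y=0, X=3, W=1) weight 1/81
  … 6 more
Group by Z:
  weight(Z=0) = 7/180
  weight(Z=1) = 5/162
  weight(Z=2) = 5/162
  weight(Z=3) = 5/162
Total weight = 7/180 + 5/162 + 5/162 + 5/162 = 71/540
P(Z=0 | obs) = 7/180 / 71/540 = 21/71
P(Z=1 | obs) = 5/162 / 71/540 = 50/213
P(Z=2 | obs) = 5/162 / 71/540 = 50/213
P(Z=3 | obs) = 5/162 / 71/540 = 50/213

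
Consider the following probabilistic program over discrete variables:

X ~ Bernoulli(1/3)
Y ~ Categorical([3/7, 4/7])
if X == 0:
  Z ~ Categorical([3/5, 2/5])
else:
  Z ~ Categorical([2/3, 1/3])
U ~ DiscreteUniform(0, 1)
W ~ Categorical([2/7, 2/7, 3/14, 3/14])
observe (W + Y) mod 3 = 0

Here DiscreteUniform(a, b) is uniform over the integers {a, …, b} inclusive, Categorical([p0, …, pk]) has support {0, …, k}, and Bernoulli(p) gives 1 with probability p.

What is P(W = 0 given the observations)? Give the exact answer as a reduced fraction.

P(W = 0 | obs) = 4/11

Enumerate traces; 24 have nonzero weight after conditioning:
  (X=0, Y=0, Z=0, U=0, W=0) weight 6/245
  (X=0, Y=0, Z=0, U=0, W=3) weight 9/490
  (X=0, Y=0, Z=0, U=1, W=0) weight 6/245
  (X=0, Y=0, Z=0, U=1, W=3) weight 9/490
  (X=0, Y=0, Z=1, U=0, W=0) weight 4/245
  (X=0, Y=0, Z=1, U=0, W=3) weight 3/245
  (X=0, Y=0, Z=1, U=1, W=0) weight 4/245
  (X=0, Y=0, Z=1, U=1, W=3) weight 3/245
  (X=0, Y=1, Z=0, U=0, W=2) weight 6/245
  … 15 more
Group by W:
  weight(W=0) = 6/49
  weight(W=2) = 6/49
  weight(W=3) = 9/98
Total weight = 6/49 + 6/49 + 9/98 = 33/98
P(W=0 | obs) = 6/49 / 33/98 = 4/11
P(W=2 | obs) = 6/49 / 33/98 = 4/11
P(W=3 | obs) = 9/98 / 33/98 = 3/11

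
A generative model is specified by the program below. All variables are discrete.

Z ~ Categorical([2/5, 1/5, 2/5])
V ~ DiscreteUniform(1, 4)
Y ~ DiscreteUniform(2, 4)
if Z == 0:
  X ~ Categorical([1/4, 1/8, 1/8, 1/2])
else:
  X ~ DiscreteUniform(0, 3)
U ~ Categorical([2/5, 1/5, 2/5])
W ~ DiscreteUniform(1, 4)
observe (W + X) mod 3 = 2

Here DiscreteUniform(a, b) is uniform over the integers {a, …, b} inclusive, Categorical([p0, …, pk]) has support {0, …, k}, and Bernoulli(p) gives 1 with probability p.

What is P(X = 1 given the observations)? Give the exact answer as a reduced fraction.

Enumerate traces; 540 have nonzero weight after conditioning:
  (Z=0, V=1, Y=2, X=0, U=0, W=2) weight 1/1200
  (Z=0, V=1, Y=2, X=0, U=1, W=2) weight 1/2400
  (Z=0, V=1, Y=2, X=0, U=2, W=2) weight 1/1200
  (Z=0, V=1, Y=2, X=1, U=0, W=1) weight 1/2400
  (Z=0, V=1, Y=2, X=1, U=0, W=4) weight 1/2400
  (Z=0, V=1, Y=2, X=1, U=1, W=1) weight 1/4800
  (Z=0, V=1, Y=2, X=1, U=1, W=4) weight 1/4800
  (Z=0, V=1, Y=2, X=1, U=2, W=1) weight 1/2400
  (Z=0, V=1, Y=2, X=2, U=0, W=3) weight 1/2400
  (Z=0, V=1, Y=2, X=3, U=0, W=2) weight 1/600
  … 530 more
Group by X:
  weight(X=0) = 1/16
  weight(X=1) = 1/10
  weight(X=2) = 1/20
  weight(X=3) = 7/80
Total weight = 1/16 + 1/10 + 1/20 + 7/80 = 3/10
P(X=0 | obs) = 1/16 / 3/10 = 5/24
P(X=1 | obs) = 1/10 / 3/10 = 1/3
P(X=2 | obs) = 1/20 / 3/10 = 1/6
P(X=3 | obs) = 7/80 / 3/10 = 7/24

P(X = 1 | obs) = 1/3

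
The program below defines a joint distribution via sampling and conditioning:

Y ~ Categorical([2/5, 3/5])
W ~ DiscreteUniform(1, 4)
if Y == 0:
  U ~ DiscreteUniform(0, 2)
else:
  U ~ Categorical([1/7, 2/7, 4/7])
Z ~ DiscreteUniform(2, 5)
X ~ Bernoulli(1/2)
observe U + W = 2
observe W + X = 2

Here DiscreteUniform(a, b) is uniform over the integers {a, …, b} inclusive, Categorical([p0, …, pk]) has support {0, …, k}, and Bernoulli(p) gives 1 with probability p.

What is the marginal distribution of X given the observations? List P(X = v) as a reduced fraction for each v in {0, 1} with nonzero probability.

P(X=0) = 23/55, P(X=1) = 32/55

Enumerate traces; 16 have nonzero weight after conditioning:
  (Y=0, W=1, U=1, Z=2, X=1) weight 1/240
  (Y=0, W=1, U=1, Z=3, X=1) weight 1/240
  (Y=0, W=1, U=1, Z=4, X=1) weight 1/240
  (Y=0, W=1, U=1, Z=5, X=1) weight 1/240
  (Y=0, W=2, U=0, Z=2, X=0) weight 1/240
  (Y=0, W=2, U=0, Z=3, X=0) weight 1/240
  (Y=0, W=2, U=0, Z=4, X=0) weight 1/240
  (Y=0, W=2, U=0, Z=5, X=0) weight 1/240
  … 8 more
Group by X:
  weight(X=0) = 23/840
  weight(X=1) = 4/105
Total weight = 23/840 + 4/105 = 11/168
P(X=0 | obs) = 23/840 / 11/168 = 23/55
P(X=1 | obs) = 4/105 / 11/168 = 32/55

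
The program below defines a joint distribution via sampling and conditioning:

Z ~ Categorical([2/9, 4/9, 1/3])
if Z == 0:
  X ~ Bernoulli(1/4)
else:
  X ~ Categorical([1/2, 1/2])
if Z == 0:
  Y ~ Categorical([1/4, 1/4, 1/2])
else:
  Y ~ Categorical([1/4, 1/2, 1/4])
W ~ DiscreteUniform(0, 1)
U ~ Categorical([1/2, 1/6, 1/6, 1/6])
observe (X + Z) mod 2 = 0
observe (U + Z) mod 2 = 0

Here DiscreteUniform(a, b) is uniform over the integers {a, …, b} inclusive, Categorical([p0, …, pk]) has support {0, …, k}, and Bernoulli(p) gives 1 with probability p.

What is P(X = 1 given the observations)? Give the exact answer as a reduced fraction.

P(X = 1 | obs) = 1/4

Enumerate traces; 36 have nonzero weight after conditioning:
  (Z=0, X=0, Y=0, W=0, U=0) weight 1/96
  (Z=0, X=0, Y=0, W=0, U=2) weight 1/288
  (Z=0, X=0, Y=0, W=1, U=0) weight 1/96
  (Z=0, X=0, Y=0, W=1, U=2) weight 1/288
  (Z=0, X=0, Y=1, W=0, U=0) weight 1/96
  (Z=0, X=0, Y=1, W=0, U=2) weight 1/288
  (Z=0, X=0, Y=1, W=1, U=0) weight 1/96
  (Z=0, X=0, Y=1, W=1, U=2) weight 1/288
  (Z=1, X=1, Y=0, W=0, U=1) weight 1/216
  … 27 more
Group by X:
  weight(X=0) = 2/9
  weight(X=1) = 2/27
Total weight = 2/9 + 2/27 = 8/27
P(X=0 | obs) = 2/9 / 8/27 = 3/4
P(X=1 | obs) = 2/27 / 8/27 = 1/4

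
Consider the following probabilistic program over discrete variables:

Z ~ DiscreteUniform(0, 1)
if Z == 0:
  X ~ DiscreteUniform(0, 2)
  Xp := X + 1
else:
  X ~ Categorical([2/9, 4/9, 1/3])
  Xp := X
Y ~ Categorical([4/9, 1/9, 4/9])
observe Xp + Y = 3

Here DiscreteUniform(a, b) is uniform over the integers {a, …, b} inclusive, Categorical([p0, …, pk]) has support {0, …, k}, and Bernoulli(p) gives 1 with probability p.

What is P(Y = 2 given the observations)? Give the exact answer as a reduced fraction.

P(Y = 2 | obs) = 14/23

Enumerate traces; 5 have nonzero weight after conditioning:
  (Z=0, X=0, Y=2) weight 2/27
  (Z=0, X=1, Y=1) weight 1/54
  (Z=0, X=2, Y=0) weight 2/27
  (Z=1, X=1, Y=2) weight 8/81
  (Z=1, X=2, Y=1) weight 1/54
Group by Y:
  weight(Y=0) = 2/27
  weight(Y=1) = 1/27
  weight(Y=2) = 14/81
Total weight = 2/27 + 1/27 + 14/81 = 23/81
P(Y=0 | obs) = 2/27 / 23/81 = 6/23
P(Y=1 | obs) = 1/27 / 23/81 = 3/23
P(Y=2 | obs) = 14/81 / 23/81 = 14/23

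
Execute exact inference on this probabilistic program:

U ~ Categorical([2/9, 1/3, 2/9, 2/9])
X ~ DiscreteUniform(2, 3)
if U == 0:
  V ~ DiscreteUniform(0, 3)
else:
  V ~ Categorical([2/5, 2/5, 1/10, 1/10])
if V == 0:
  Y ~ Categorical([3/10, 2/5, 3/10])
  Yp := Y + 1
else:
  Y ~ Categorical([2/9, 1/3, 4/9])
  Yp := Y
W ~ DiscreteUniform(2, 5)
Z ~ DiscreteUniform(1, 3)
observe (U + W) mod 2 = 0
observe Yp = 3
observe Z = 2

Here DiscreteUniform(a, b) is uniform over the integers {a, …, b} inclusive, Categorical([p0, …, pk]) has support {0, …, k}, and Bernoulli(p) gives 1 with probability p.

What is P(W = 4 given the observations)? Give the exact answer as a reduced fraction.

Enumerate traces; 16 have nonzero weight after conditioning:
  (U=0, X=2, V=0, Y=2, W=2, Z=2) weight 1/1440
  (U=0, X=2, V=0, Y=2, W=4, Z=2) weight 1/1440
  (U=0, X=3, V=0, Y=2, W=2, Z=2) weight 1/1440
  (U=0, X=3, V=0, Y=2, W=4, Z=2) weight 1/1440
  (U=1, X=2, V=0, Y=2, W=3, Z=2) weight 1/600
  (U=1, X=2, V=0, Y=2, W=5, Z=2) weight 1/600
  (U=1, X=3, V=0, Y=2, W=3, Z=2) weight 1/600
  (U=1, X=3, V=0, Y=2, W=5, Z=2) weight 1/600
  … 8 more
Group by W:
  weight(W=2) = 13/3600
  weight(W=3) = 1/180
  weight(W=4) = 13/3600
  weight(W=5) = 1/180
Total weight = 13/3600 + 1/180 + 13/3600 + 1/180 = 11/600
P(W=2 | obs) = 13/3600 / 11/600 = 13/66
P(W=3 | obs) = 1/180 / 11/600 = 10/33
P(W=4 | obs) = 13/3600 / 11/600 = 13/66
P(W=5 | obs) = 1/180 / 11/600 = 10/33

P(W = 4 | obs) = 13/66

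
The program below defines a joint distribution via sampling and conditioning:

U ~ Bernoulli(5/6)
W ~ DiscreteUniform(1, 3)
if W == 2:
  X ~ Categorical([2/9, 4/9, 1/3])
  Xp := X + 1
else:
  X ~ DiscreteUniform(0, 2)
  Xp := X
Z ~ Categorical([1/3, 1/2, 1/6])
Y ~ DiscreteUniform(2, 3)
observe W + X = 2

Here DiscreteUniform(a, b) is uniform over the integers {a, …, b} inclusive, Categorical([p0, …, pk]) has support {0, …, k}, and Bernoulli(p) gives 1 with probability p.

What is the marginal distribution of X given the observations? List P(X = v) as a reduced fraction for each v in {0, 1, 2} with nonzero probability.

Enumerate traces; 24 have nonzero weight after conditioning:
  (U=0, W=1, X=1, Z=0, Y=2) weight 1/324
  (U=0, W=1, X=1, Z=0, Y=3) weight 1/324
  (U=0, W=1, X=1, Z=1, Y=2) weight 1/216
  (U=0, W=1, X=1, Z=1, Y=3) weight 1/216
  (U=0, W=1, X=1, Z=2, Y=2) weight 1/648
  (U=0, W=1, X=1, Z=2, Y=3) weight 1/648
  (U=0, W=2, X=0, Z=0, Y=2) weight 1/486
  (U=0, W=2, X=0, Z=0, Y=3) weight 1/486
  … 16 more
Group by X:
  weight(X=0) = 2/27
  weight(X=1) = 1/9
Total weight = 2/27 + 1/9 = 5/27
P(X=0 | obs) = 2/27 / 5/27 = 2/5
P(X=1 | obs) = 1/9 / 5/27 = 3/5

P(X=0) = 2/5, P(X=1) = 3/5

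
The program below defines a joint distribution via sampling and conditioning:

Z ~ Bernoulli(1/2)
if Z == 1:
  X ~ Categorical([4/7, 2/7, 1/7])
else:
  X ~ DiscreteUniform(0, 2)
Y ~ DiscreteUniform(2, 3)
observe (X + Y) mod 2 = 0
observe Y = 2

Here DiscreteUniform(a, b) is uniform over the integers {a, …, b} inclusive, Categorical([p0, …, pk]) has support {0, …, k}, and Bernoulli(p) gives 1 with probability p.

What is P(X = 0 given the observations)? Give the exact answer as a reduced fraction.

Enumerate traces; 4 have nonzero weight after conditioning:
  (Z=0, X=0, Y=2) weight 1/12
  (Z=0, X=2, Y=2) weight 1/12
  (Z=1, X=0, Y=2) weight 1/7
  (Z=1, X=2, Y=2) weight 1/28
Group by X:
  weight(X=0) = 19/84
  weight(X=2) = 5/42
Total weight = 19/84 + 5/42 = 29/84
P(X=0 | obs) = 19/84 / 29/84 = 19/29
P(X=2 | obs) = 5/42 / 29/84 = 10/29

P(X = 0 | obs) = 19/29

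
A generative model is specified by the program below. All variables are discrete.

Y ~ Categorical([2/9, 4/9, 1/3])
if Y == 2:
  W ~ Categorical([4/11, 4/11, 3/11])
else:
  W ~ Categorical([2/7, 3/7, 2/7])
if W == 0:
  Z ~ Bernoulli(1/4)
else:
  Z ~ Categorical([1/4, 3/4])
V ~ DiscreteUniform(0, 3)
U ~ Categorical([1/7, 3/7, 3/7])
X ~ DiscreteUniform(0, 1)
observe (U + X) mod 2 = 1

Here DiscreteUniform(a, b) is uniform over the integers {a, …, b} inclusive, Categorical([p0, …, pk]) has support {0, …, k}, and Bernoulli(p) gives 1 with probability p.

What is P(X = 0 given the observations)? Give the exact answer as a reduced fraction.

Enumerate traces; 216 have nonzero weight after conditioning:
  (Y=0, W=0, Z=0, V=0, U=0, X=1) weight 1/1176
  (Y=0, W=0, Z=0, V=0, U=1, X=0) weight 1/392
  (Y=0, W=0, Z=0, V=0, U=2, X=1) weight 1/392
  (Y=0, W=0, Z=0, V=1, U=0, X=1) weight 1/1176
  (Y=0, W=0, Z=0, V=1, U=1, X=0) weight 1/392
  (Y=0, W=0, Z=0, V=1, U=2, X=1) weight 1/392
  (Y=0, W=0, Z=0, V=2, U=0, X=1) weight 1/1176
  (Y=0, W=0, Z=0, V=2, U=1, X=0) weight 1/392
  … 208 more
Group by X:
  weight(X=0) = 3/14
  weight(X=1) = 2/7
Total weight = 3/14 + 2/7 = 1/2
P(X=0 | obs) = 3/14 / 1/2 = 3/7
P(X=1 | obs) = 2/7 / 1/2 = 4/7

P(X = 0 | obs) = 3/7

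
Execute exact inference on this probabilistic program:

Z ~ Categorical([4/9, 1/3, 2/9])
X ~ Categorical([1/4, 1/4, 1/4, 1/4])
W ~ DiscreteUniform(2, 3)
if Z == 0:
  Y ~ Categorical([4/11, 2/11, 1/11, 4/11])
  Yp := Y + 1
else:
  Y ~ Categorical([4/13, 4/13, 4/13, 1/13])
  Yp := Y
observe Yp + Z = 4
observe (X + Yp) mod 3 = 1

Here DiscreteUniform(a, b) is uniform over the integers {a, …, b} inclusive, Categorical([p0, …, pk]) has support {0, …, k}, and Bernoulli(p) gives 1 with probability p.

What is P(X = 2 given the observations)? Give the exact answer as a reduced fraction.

Enumerate traces; 8 have nonzero weight after conditioning:
  (Z=0, X=0, W=2, Y=3) weight 2/99
  (Z=0, X=0, W=3, Y=3) weight 2/99
  (Z=0, X=3, W=2, Y=3) weight 2/99
  (Z=0, X=3, W=3, Y=3) weight 2/99
  (Z=1, X=1, W=2, Y=3) weight 1/312
  (Z=1, X=1, W=3, Y=3) weight 1/312
  (Z=2, X=2, W=2, Y=2) weight 1/117
  (Z=2, X=2, W=3, Y=2) weight 1/117
Group by X:
  weight(X=0) = 4/99
  weight(X=1) = 1/156
  weight(X=2) = 2/117
  weight(X=3) = 4/99
Total weight = 4/99 + 1/156 + 2/117 + 4/99 = 179/1716
P(X=0 | obs) = 4/99 / 179/1716 = 208/537
P(X=1 | obs) = 1/156 / 179/1716 = 11/179
P(X=2 | obs) = 2/117 / 179/1716 = 88/537
P(X=3 | obs) = 4/99 / 179/1716 = 208/537

P(X = 2 | obs) = 88/537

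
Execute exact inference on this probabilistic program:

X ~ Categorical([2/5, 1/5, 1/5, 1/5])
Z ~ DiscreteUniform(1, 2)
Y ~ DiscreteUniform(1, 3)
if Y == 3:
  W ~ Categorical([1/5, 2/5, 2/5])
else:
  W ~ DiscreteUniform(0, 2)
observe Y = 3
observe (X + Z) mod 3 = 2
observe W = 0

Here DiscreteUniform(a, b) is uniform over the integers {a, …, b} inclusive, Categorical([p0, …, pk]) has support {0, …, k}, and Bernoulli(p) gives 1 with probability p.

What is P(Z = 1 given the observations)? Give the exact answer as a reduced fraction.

Enumerate traces; 3 have nonzero weight after conditioning:
  (X=0, Z=2, Y=3, W=0) weight 1/75
  (X=1, Z=1, Y=3, W=0) weight 1/150
  (X=3, Z=2, Y=3, W=0) weight 1/150
Group by Z:
  weight(Z=1) = 1/150
  weight(Z=2) = 1/50
Total weight = 1/150 + 1/50 = 2/75
P(Z=1 | obs) = 1/150 / 2/75 = 1/4
P(Z=2 | obs) = 1/50 / 2/75 = 3/4

P(Z = 1 | obs) = 1/4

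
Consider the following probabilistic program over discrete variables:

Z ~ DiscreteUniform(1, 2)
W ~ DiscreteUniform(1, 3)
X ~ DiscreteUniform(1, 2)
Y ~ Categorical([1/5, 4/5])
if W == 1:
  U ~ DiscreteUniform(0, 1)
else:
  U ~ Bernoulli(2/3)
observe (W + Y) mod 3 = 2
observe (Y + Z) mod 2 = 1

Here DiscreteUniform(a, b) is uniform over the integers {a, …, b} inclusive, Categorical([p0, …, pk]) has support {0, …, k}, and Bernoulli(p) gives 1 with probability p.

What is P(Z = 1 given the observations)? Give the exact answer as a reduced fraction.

P(Z = 1 | obs) = 1/5

Enumerate traces; 8 have nonzero weight after conditioning:
  (Z=1, W=2, X=1, Y=0, U=0) weight 1/180
  (Z=1, W=2, X=1, Y=0, U=1) weight 1/90
  (Z=1, W=2, X=2, Y=0, U=0) weight 1/180
  (Z=1, W=2, X=2, Y=0, U=1) weight 1/90
  (Z=2, W=1, X=1, Y=1, U=0) weight 1/30
  (Z=2, W=1, X=1, Y=1, U=1) weight 1/30
  (Z=2, W=1, X=2, Y=1, U=0) weight 1/30
  (Z=2, W=1, X=2, Y=1, U=1) weight 1/30
Group by Z:
  weight(Z=1) = 1/30
  weight(Z=2) = 2/15
Total weight = 1/30 + 2/15 = 1/6
P(Z=1 | obs) = 1/30 / 1/6 = 1/5
P(Z=2 | obs) = 2/15 / 1/6 = 4/5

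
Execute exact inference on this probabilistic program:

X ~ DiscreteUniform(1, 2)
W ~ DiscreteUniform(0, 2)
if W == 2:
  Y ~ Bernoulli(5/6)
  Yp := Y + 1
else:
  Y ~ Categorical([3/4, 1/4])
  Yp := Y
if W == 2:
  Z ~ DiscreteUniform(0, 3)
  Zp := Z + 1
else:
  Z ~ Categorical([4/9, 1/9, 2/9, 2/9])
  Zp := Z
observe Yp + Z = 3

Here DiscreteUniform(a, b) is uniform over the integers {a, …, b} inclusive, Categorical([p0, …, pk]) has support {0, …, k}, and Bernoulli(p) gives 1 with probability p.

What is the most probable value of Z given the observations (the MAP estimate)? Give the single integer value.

Enumerate traces; 12 have nonzero weight after conditioning:
  (X=1, W=0, Y=0, Z=3) weight 1/36
  (X=1, W=0, Y=1, Z=2) weight 1/108
  (X=1, W=1, Y=0, Z=3) weight 1/36
  (X=1, W=1, Y=1, Z=2) weight 1/108
  (X=1, W=2, Y=0, Z=2) weight 1/144
  (X=1, W=2, Y=1, Z=1) weight 5/144
  (X=2, W=0, Y=0, Z=3) weight 1/36
  (X=2, W=0, Y=1, Z=2) weight 1/108
  … 4 more
Group by Z:
  weight(Z=1) = 5/72
  weight(Z=2) = 11/216
  weight(Z=3) = 1/9
Total weight = 5/72 + 11/216 + 1/9 = 25/108
P(Z=1 | obs) = 5/72 / 25/108 = 3/10
P(Z=2 | obs) = 11/216 / 25/108 = 11/50
P(Z=3 | obs) = 1/9 / 25/108 = 12/25
argmax = 3

argmax_v P(Z = v | obs) = 3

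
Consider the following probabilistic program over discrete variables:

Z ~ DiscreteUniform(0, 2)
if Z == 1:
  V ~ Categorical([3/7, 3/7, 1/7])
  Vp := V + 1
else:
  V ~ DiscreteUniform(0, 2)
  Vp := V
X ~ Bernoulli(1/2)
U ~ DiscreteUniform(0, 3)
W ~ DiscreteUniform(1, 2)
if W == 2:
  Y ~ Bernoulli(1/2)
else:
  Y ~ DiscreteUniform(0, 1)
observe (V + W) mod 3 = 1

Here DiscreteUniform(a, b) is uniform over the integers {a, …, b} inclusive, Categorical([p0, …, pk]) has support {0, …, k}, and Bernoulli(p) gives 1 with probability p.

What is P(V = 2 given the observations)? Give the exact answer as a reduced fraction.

P(V = 2 | obs) = 17/40

Enumerate traces; 96 have nonzero weight after conditioning:
  (Z=0, V=0, X=0, U=0, W=1, Y=0) weight 1/288
  (Z=0, V=0, X=0, U=0, W=1, Y=1) weight 1/288
  (Z=0, V=0, X=0, U=1, W=1, Y=0) weight 1/288
  (Z=0, V=0, X=0, U=1, W=1, Y=1) weight 1/288
  (Z=0, V=0, X=0, U=2, W=1, Y=0) weight 1/288
  (Z=0, V=0, X=0, U=2, W=1, Y=1) weight 1/288
  (Z=0, V=0, X=0, U=3, W=1, Y=0) weight 1/288
  (Z=0, V=0, X=0, U=3, W=1, Y=1) weight 1/288
  (Z=0, V=2, X=0, U=0, W=2, Y=0) weight 1/288
  … 87 more
Group by V:
  weight(V=0) = 23/126
  weight(V=2) = 17/126
Total weight = 23/126 + 17/126 = 20/63
P(V=0 | obs) = 23/126 / 20/63 = 23/40
P(V=2 | obs) = 17/126 / 20/63 = 17/40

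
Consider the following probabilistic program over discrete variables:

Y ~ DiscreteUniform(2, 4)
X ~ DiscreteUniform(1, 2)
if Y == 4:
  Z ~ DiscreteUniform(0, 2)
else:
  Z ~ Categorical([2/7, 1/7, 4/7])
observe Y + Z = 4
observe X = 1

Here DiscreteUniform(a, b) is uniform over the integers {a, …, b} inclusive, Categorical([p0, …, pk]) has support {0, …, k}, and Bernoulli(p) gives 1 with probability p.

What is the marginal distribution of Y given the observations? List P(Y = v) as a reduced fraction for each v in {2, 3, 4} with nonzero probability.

P(Y=2) = 6/11, P(Y=3) = 3/22, P(Y=4) = 7/22

Enumerate traces; 3 have nonzero weight after conditioning:
  (Y=2, X=1, Z=2) weight 2/21
  (Y=3, X=1, Z=1) weight 1/42
  (Y=4, X=1, Z=0) weight 1/18
Group by Y:
  weight(Y=2) = 2/21
  weight(Y=3) = 1/42
  weight(Y=4) = 1/18
Total weight = 2/21 + 1/42 + 1/18 = 11/63
P(Y=2 | obs) = 2/21 / 11/63 = 6/11
P(Y=3 | obs) = 1/42 / 11/63 = 3/22
P(Y=4 | obs) = 1/18 / 11/63 = 7/22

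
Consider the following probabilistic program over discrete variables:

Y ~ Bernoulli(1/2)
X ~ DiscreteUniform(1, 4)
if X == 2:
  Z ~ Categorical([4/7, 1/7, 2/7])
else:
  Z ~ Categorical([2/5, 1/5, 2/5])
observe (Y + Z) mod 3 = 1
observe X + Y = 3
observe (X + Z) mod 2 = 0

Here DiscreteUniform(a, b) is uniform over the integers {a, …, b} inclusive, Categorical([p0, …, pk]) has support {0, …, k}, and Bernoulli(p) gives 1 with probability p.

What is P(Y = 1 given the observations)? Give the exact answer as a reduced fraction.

Enumerate traces; 2 have nonzero weight after conditioning:
  (Y=0, X=3, Z=1) weight 1/40
  (Y=1, X=2, Z=0) weight 1/14
Group by Y:
  weight(Y=0) = 1/40
  weight(Y=1) = 1/14
Total weight = 1/40 + 1/14 = 27/280
P(Y=0 | obs) = 1/40 / 27/280 = 7/27
P(Y=1 | obs) = 1/14 / 27/280 = 20/27

P(Y = 1 | obs) = 20/27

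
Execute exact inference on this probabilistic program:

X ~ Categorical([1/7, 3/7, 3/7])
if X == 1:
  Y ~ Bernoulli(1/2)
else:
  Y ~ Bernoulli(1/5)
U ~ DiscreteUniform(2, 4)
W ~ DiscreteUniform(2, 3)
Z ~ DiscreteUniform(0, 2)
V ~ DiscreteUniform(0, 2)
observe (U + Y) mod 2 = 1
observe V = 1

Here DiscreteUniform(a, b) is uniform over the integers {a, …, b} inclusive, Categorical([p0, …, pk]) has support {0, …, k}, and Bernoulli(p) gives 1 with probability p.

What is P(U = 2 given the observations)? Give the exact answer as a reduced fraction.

Enumerate traces; 54 have nonzero weight after conditioning:
  (X=0, Y=0, U=3, W=2, Z=0, V=1) weight 2/945
  (X=0, Y=0, U=3, W=2, Z=1, V=1) weight 2/945
  (X=0, Y=0, U=3, W=2, Z=2, V=1) weight 2/945
  (X=0, Y=0, U=3, W=3, Z=0, V=1) weight 2/945
  (X=0, Y=0, U=3, W=3, Z=1, V=1) weight 2/945
  (X=0, Y=0, U=3, W=3, Z=2, V=1) weight 2/945
  (X=0, Y=1, U=2, W=2, Z=0, V=1) weight 1/1890
  (X=0, Y=1, U=2, W=2, Z=1, V=1) weight 1/1890
  (X=0, Y=1, U=4, W=2, Z=0, V=1) weight 1/1890
  … 45 more
Group by U:
  weight(U=2) = 23/630
  weight(U=3) = 47/630
  weight(U=4) = 23/630
Total weight = 23/630 + 47/630 + 23/630 = 31/210
P(U=2 | obs) = 23/630 / 31/210 = 23/93
P(U=3 | obs) = 47/630 / 31/210 = 47/93
P(U=4 | obs) = 23/630 / 31/210 = 23/93

P(U = 2 | obs) = 23/93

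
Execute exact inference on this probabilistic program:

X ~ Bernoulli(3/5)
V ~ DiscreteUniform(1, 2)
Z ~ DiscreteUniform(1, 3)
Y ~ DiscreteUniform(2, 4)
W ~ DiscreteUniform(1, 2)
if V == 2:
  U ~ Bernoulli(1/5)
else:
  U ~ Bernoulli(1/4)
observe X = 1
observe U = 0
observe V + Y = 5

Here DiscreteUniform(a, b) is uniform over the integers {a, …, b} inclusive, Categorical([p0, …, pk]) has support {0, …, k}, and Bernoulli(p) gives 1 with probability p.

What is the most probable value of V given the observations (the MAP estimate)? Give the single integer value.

Enumerate traces; 12 have nonzero weight after conditioning:
  (X=1, V=1, Z=1, Y=4, W=1, U=0) weight 1/80
  (X=1, V=1, Z=1, Y=4, W=2, U=0) weight 1/80
  (X=1, V=1, Z=2, Y=4, W=1, U=0) weight 1/80
  (X=1, V=1, Z=2, Y=4, W=2, U=0) weight 1/80
  (X=1, V=1, Z=3, Y=4, W=1, U=0) weight 1/80
  (X=1, V=1, Z=3, Y=4, W=2, U=0) weight 1/80
  (X=1, V=2, Z=1, Y=3, W=1, U=0) weight 1/75
  (X=1, V=2, Z=1, Y=3, W=2, U=0) weight 1/75
  … 4 more
Group by V:
  weight(V=1) = 3/40
  weight(V=2) = 2/25
Total weight = 3/40 + 2/25 = 31/200
P(V=1 | obs) = 3/40 / 31/200 = 15/31
P(V=2 | obs) = 2/25 / 31/200 = 16/31
argmax = 2

argmax_v P(V = v | obs) = 2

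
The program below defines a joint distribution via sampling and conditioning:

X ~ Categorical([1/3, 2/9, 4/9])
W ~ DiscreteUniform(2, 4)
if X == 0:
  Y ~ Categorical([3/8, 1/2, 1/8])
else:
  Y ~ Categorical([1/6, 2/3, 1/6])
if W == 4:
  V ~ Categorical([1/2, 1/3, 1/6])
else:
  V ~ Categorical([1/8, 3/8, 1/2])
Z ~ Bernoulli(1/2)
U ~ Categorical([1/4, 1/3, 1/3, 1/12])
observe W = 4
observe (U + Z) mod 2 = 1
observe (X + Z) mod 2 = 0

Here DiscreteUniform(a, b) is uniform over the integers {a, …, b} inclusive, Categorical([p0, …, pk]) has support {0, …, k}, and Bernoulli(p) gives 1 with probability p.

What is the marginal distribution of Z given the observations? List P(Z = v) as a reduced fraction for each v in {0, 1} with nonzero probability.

Enumerate traces; 54 have nonzero weight after conditioning:
  (X=0, W=4, Y=0, V=0, Z=0, U=1) weight 1/288
  (X=0, W=4, Y=0, V=0, Z=0, U=3) weight 1/1152
  (X=0, W=4, Y=0, V=1, Z=0, U=1) weight 1/432
  (X=0, W=4, Y=0, V=1, Z=0, U=3) weight 1/1728
  (X=0, W=4, Y=0, V=2, Z=0, U=1) weight 1/864
  (X=0, W=4, Y=0, V=2, Z=0, U=3) weight 1/3456
  (X=0, W=4, Y=1, V=0, Z=0, U=1) weight 1/216
  (X=0, W=4, Y=1, V=0, Z=0, U=3) weight 1/864
  (X=1, W=4, Y=0, V=0, Z=1, U=0) weight 1/1296
  … 45 more
Group by Z:
  weight(Z=0) = 35/648
  weight(Z=1) = 7/324
Total weight = 35/648 + 7/324 = 49/648
P(Z=0 | obs) = 35/648 / 49/648 = 5/7
P(Z=1 | obs) = 7/324 / 49/648 = 2/7

P(Z=0) = 5/7, P(Z=1) = 2/7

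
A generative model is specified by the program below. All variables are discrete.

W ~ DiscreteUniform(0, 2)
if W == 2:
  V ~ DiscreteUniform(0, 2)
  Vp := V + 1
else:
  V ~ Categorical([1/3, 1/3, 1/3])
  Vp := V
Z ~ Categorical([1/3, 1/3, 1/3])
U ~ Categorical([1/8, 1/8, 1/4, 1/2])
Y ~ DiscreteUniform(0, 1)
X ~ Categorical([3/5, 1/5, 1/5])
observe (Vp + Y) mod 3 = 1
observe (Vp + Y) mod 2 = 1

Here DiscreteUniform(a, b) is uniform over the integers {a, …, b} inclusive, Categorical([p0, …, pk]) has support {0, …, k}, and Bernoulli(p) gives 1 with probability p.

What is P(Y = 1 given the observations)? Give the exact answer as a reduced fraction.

Enumerate traces; 180 have nonzero weight after conditioning:
  (W=0, V=0, Z=0, U=0, Y=1, X=0) weight 1/720
  (W=0, V=0, Z=0, U=0, Y=1, X=1) weight 1/2160
  (W=0, V=0, Z=0, U=0, Y=1, X=2) weight 1/2160
  (W=0, V=0, Z=0, U=1, Y=1, X=0) weight 1/720
  (W=0, V=0, Z=0, U=1, Y=1, X=1) weight 1/2160
  (W=0, V=0, Z=0, U=1, Y=1, X=2) weight 1/2160
  (W=0, V=0, Z=0, U=2, Y=1, X=0) weight 1/360
  (W=0, V=0, Z=0, U=2, Y=1, X=1) weight 1/1080
  (W=0, V=1, Z=0, U=0, Y=0, X=0) weight 1/720
  … 171 more
Group by Y:
  weight(Y=0) = 1/6
  weight(Y=1) = 1/9
Total weight = 1/6 + 1/9 = 5/18
P(Y=0 | obs) = 1/6 / 5/18 = 3/5
P(Y=1 | obs) = 1/9 / 5/18 = 2/5

P(Y = 1 | obs) = 2/5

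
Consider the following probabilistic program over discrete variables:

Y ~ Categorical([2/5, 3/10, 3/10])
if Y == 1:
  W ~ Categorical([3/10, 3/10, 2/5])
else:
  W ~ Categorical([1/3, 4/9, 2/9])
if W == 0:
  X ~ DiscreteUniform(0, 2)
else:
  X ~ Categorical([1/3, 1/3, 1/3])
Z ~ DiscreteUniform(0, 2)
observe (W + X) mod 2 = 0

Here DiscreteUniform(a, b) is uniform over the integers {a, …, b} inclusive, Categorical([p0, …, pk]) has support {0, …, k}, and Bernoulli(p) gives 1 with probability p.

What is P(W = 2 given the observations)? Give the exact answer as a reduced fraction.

Enumerate traces; 45 have nonzero weight after conditioning:
  (Y=0, W=0, X=0, Z=0) weight 2/135
  (Y=0, W=0, X=0, Z=1) weight 2/135
  (Y=0, W=0, X=0, Z=2) weight 2/135
  (Y=0, W=0, X=2, Z=0) weight 2/135
  (Y=0, W=0, X=2, Z=1) weight 2/135
  (Y=0, W=0, X=2, Z=2) weight 2/135
  (Y=0, W=1, X=1, Z=0) weight 8/405
  (Y=0, W=1, X=1, Z=1) weight 8/405
  (Y=0, W=2, X=0, Z=0) weight 4/405
  … 36 more
Group by W:
  weight(W=0) = 97/450
  weight(W=1) = 361/2700
  weight(W=2) = 124/675
Total weight = 97/450 + 361/2700 + 124/675 = 1439/2700
P(W=0 | obs) = 97/450 / 1439/2700 = 582/1439
P(W=1 | obs) = 361/2700 / 1439/2700 = 361/1439
P(W=2 | obs) = 124/675 / 1439/2700 = 496/1439

P(W = 2 | obs) = 496/1439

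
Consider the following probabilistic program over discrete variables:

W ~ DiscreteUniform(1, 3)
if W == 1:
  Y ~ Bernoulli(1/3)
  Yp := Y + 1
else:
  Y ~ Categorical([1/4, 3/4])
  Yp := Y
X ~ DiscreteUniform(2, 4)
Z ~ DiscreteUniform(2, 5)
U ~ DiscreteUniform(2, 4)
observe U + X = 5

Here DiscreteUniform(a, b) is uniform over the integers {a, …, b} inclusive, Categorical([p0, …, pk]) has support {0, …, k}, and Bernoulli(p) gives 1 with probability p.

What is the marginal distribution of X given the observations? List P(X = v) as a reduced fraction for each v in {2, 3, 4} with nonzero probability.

Enumerate traces; 48 have nonzero weight after conditioning:
  (W=1, Y=0, X=2, Z=2, U=3) weight 1/162
  (W=1, Y=0, X=2, Z=3, U=3) weight 1/162
  (W=1, Y=0, X=2, Z=4, U=3) weight 1/162
  (W=1, Y=0, X=2, Z=5, U=3) weight 1/162
  (W=1, Y=0, X=3, Z=2, U=2) weight 1/162
  (W=1, Y=0, X=3, Z=3, U=2) weight 1/162
  (W=1, Y=0, X=3, Z=4, U=2) weight 1/162
  (W=1, Y=0, X=3, Z=5, U=2) weight 1/162
  … 40 more
Group by X:
  weight(X=2) = 1/9
  weight(X=3) = 1/9
Total weight = 1/9 + 1/9 = 2/9
P(X=2 | obs) = 1/9 / 2/9 = 1/2
P(X=3 | obs) = 1/9 / 2/9 = 1/2

P(X=2) = 1/2, P(X=3) = 1/2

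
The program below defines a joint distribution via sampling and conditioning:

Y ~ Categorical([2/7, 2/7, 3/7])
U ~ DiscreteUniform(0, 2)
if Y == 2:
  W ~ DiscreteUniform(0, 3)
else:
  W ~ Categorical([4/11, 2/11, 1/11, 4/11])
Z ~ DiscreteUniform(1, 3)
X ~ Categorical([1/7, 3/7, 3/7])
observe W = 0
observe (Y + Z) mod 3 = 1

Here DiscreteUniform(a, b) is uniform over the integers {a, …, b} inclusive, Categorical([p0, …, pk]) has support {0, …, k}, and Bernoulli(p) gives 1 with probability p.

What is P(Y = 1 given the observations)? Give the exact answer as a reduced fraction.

Enumerate traces; 27 have nonzero weight after conditioning:
  (Y=0, U=0, W=0, Z=1, X=0) weight 8/4851
  (Y=0, U=0, W=0, Z=1, X=1) weight 8/1617
  (Y=0, U=0, W=0, Z=1, X=2) weight 8/1617
  (Y=0, U=1, W=0, Z=1, X=0) weight 8/4851
  (Y=0, U=1, W=0, Z=1, X=1) weight 8/1617
  (Y=0, U=1, W=0, Z=1, X=2) weight 8/1617
  (Y=0, U=2, W=0, Z=1, X=0) weight 8/4851
  (Y=0, U=2, W=0, Z=1, X=1) weight 8/1617
  (Y=1, U=0, W=0, Z=3, X=0) weight 8/4851
  (Y=2, U=0, W=0, Z=2, X=0) weight 1/588
  … 17 more
Group by Y:
  weight(Y=0) = 8/231
  weight(Y=1) = 8/231
  weight(Y=2) = 1/28
Total weight = 8/231 + 8/231 + 1/28 = 97/924
P(Y=0 | obs) = 8/231 / 97/924 = 32/97
P(Y=1 | obs) = 8/231 / 97/924 = 32/97
P(Y=2 | obs) = 1/28 / 97/924 = 33/97

P(Y = 1 | obs) = 32/97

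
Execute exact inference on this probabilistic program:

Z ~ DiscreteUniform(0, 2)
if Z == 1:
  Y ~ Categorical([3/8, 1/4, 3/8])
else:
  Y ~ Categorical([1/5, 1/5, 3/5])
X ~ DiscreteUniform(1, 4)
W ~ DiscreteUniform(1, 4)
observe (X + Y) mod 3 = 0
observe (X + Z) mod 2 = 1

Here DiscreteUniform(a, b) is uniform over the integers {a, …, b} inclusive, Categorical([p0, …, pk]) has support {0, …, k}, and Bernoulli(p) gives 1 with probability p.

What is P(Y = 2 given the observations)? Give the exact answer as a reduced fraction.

P(Y = 2 | obs) = 63/89

Enumerate traces; 24 have nonzero weight after conditioning:
  (Z=0, Y=0, X=3, W=1) weight 1/240
  (Z=0, Y=0, X=3, W=2) weight 1/240
  (Z=0, Y=0, X=3, W=3) weight 1/240
  (Z=0, Y=0, X=3, W=4) weight 1/240
  (Z=0, Y=2, X=1, W=1) weight 1/80
  (Z=0, Y=2, X=1, W=2) weight 1/80
  (Z=0, Y=2, X=1, W=3) weight 1/80
  (Z=0, Y=2, X=1, W=4) weight 1/80
  (Z=1, Y=1, X=2, W=1) weight 1/192
  … 15 more
Group by Y:
  weight(Y=0) = 1/30
  weight(Y=1) = 1/48
  weight(Y=2) = 21/160
Total weight = 1/30 + 1/48 + 21/160 = 89/480
P(Y=0 | obs) = 1/30 / 89/480 = 16/89
P(Y=1 | obs) = 1/48 / 89/480 = 10/89
P(Y=2 | obs) = 21/160 / 89/480 = 63/89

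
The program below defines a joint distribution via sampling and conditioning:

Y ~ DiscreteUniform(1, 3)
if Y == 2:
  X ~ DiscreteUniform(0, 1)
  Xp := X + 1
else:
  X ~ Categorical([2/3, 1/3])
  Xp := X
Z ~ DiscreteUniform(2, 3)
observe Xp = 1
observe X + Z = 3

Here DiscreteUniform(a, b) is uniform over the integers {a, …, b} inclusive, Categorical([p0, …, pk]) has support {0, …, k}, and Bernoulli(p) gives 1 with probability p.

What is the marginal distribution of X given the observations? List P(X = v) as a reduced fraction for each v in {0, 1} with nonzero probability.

Enumerate traces; 3 have nonzero weight after conditioning:
  (Y=1, X=1, Z=2) weight 1/18
  (Y=2, X=0, Z=3) weight 1/12
  (Y=3, X=1, Z=2) weight 1/18
Group by X:
  weight(X=0) = 1/12
  weight(X=1) = 1/9
Total weight = 1/12 + 1/9 = 7/36
P(X=0 | obs) = 1/12 / 7/36 = 3/7
P(X=1 | obs) = 1/9 / 7/36 = 4/7

P(X=0) = 3/7, P(X=1) = 4/7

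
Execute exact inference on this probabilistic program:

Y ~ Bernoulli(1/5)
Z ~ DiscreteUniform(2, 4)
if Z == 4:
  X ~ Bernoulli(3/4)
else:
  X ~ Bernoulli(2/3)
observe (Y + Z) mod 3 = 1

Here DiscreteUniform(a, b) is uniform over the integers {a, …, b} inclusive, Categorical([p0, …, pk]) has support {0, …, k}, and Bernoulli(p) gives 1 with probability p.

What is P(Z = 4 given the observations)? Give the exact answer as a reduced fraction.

Enumerate traces; 4 have nonzero weight after conditioning:
  (Y=0, Z=4, X=0) weight 1/15
  (Y=0, Z=4, X=1) weight 1/5
  (Y=1, Z=3, X=0) weight 1/45
  (Y=1, Z=3, X=1) weight 2/45
Group by Z:
  weight(Z=3) = 1/15
  weight(Z=4) = 4/15
Total weight = 1/15 + 4/15 = 1/3
P(Z=3 | obs) = 1/15 / 1/3 = 1/5
P(Z=4 | obs) = 4/15 / 1/3 = 4/5

P(Z = 4 | obs) = 4/5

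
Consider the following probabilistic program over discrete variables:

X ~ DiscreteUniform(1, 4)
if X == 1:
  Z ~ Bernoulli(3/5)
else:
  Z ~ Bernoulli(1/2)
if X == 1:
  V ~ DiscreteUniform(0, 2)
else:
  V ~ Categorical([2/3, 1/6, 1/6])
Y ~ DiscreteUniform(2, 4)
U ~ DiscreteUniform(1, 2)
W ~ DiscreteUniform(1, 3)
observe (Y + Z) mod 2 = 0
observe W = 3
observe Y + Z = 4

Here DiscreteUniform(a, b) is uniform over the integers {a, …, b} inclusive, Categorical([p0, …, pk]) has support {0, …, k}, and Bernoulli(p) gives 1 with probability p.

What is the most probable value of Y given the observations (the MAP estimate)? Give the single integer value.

Enumerate traces; 48 have nonzero weight after conditioning:
  (X=1, Z=0, V=0, Y=4, U=1, W=3) weight 1/540
  (X=1, Z=0, V=0, Y=4, U=2, W=3) weight 1/540
  (X=1, Z=0, V=1, Y=4, U=1, W=3) weight 1/540
  (X=1, Z=0, V=1, Y=4, U=2, W=3) weight 1/540
  (X=1, Z=0, V=2, Y=4, U=1, W=3) weight 1/540
  (X=1, Z=0, V=2, Y=4, U=2, W=3) weight 1/540
  (X=1, Z=1, V=0, Y=3, U=1, W=3) weight 1/360
  (X=1, Z=1, V=0, Y=3, U=2, W=3) weight 1/360
  … 40 more
Group by Y:
  weight(Y=3) = 7/120
  weight(Y=4) = 19/360
Total weight = 7/120 + 19/360 = 1/9
P(Y=3 | obs) = 7/120 / 1/9 = 21/40
P(Y=4 | obs) = 19/360 / 1/9 = 19/40
argmax = 3

argmax_v P(Y = v | obs) = 3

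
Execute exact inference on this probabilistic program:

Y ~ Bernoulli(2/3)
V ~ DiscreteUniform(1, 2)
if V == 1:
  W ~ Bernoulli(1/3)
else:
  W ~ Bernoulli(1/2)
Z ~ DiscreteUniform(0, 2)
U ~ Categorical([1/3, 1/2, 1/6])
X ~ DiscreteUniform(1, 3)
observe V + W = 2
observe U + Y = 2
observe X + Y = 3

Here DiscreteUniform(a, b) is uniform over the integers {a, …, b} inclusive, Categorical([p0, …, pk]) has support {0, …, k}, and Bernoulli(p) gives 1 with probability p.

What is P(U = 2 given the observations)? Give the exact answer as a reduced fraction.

Enumerate traces; 12 have nonzero weight after conditioning:
  (Y=0, V=1, W=1, Z=0, U=2, X=3) weight 1/972
  (Y=0, V=1, W=1, Z=1, U=2, X=3) weight 1/972
  (Y=0, V=1, W=1, Z=2, U=2, X=3) weight 1/972
  (Y=0, V=2, W=0, Z=0, U=2, X=3) weight 1/648
  (Y=0, V=2, W=0, Z=1, U=2, X=3) weight 1/648
  (Y=0, V=2, W=0, Z=2, U=2, X=3) weight 1/648
  (Y=1, V=1, W=1, Z=0, U=1, X=2) weight 1/162
  (Y=1, V=1, W=1, Z=1, U=1, X=2) weight 1/162
  … 4 more
Group by U:
  weight(U=1) = 5/108
  weight(U=2) = 5/648
Total weight = 5/108 + 5/648 = 35/648
P(U=1 | obs) = 5/108 / 35/648 = 6/7
P(U=2 | obs) = 5/648 / 35/648 = 1/7

P(U = 2 | obs) = 1/7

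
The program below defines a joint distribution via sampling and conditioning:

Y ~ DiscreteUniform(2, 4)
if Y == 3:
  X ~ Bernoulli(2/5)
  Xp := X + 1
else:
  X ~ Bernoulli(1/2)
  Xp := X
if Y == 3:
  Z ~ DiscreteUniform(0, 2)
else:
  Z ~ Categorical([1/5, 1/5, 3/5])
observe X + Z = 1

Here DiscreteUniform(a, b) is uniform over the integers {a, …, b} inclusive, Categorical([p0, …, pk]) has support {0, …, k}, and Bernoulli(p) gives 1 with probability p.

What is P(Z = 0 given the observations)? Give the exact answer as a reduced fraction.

Enumerate traces; 6 have nonzero weight after conditioning:
  (Y=2, X=0, Z=1) weight 1/30
  (Y=2, X=1, Z=0) weight 1/30
  (Y=3, X=0, Z=1) weight 1/15
  (Y=3, X=1, Z=0) weight 2/45
  (Y=4, X=0, Z=1) weight 1/30
  (Y=4, X=1, Z=0) weight 1/30
Group by Z:
  weight(Z=0) = 1/9
  weight(Z=1) = 2/15
Total weight = 1/9 + 2/15 = 11/45
P(Z=0 | obs) = 1/9 / 11/45 = 5/11
P(Z=1 | obs) = 2/15 / 11/45 = 6/11

P(Z = 0 | obs) = 5/11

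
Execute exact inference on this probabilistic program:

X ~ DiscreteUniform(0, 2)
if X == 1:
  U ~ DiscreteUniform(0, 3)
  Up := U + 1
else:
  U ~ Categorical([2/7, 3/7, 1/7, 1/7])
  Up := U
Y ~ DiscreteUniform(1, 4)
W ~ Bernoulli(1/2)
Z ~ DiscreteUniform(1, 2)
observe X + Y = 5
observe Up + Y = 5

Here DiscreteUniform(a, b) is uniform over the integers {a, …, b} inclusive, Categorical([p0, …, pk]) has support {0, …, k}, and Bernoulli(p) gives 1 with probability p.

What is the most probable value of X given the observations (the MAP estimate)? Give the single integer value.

argmax_v P(X = v | obs) = 1

Enumerate traces; 8 have nonzero weight after conditioning:
  (X=1, U=0, Y=4, W=0, Z=1) weight 1/192
  (X=1, U=0, Y=4, W=0, Z=2) weight 1/192
  (X=1, U=0, Y=4, W=1, Z=1) weight 1/192
  (X=1, U=0, Y=4, W=1, Z=2) weight 1/192
  (X=2, U=2, Y=3, W=0, Z=1) weight 1/336
  (X=2, U=2, Y=3, W=0, Z=2) weight 1/336
  (X=2, U=2, Y=3, W=1, Z=1) weight 1/336
  (X=2, U=2, Y=3, W=1, Z=2) weight 1/336
Group by X:
  weight(X=1) = 1/48
  weight(X=2) = 1/84
Total weight = 1/48 + 1/84 = 11/336
P(X=1 | obs) = 1/48 / 11/336 = 7/11
P(X=2 | obs) = 1/84 / 11/336 = 4/11
argmax = 1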